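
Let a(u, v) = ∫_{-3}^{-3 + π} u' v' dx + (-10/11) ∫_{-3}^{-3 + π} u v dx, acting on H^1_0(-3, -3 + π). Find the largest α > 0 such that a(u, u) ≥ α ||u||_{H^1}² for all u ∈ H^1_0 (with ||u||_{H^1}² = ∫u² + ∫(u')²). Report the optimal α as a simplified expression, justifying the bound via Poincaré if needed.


α = 1/22

Coercivity of a(·,·) on H^1_0(-3, -3 + π) means a(u, u) ≥ α ||u||_{H^1}² for every u ∈ H^1_0.
The interval has length L = π, and Poincaré/coercivity depend only on L. Here a(u, u) = ∫(u')² + (-10/11)·∫u².
Here c = -10/11 < 0 with |c| < (π/L)² = 1, so coercivity still holds. The condition a(u,u) ≥ α||u||_{H^1}² reads (1−α)∫(u')² ≥ (α−c)∫u². Any admissible α is ≤ 1 (rapidly oscillating u have ∫u²/∫(u')² → 0), and α = 1 would force 0 ≥ (1−c)∫u², impossible since c < 1; so 1−α > 0. By the sharp Poincaré inequality on H^1_0 of an interval of length L, ∫(u')² ≥ (π/L)²∫u² with equality for the first sine mode sin(π(x−x₀)/L) (x₀ the left endpoint), so the inequality holds for all u iff (1−α)(π/L)² ≥ α − c, i.e. α ≤ ((π/L)² + c)/((π/L)² + 1) = (1 + c(L/π)²)/(1 + (L/π)²). (Direct route, valid since c ≤ 0: Poincaré gives c∫u² ≥ c(L/π)²∫(u')², so a(u,u) ≥ (1 + c(L/π)²)∫(u')², while ||u||_{H^1}² ≤ (1 + (L/π)²)∫(u')²; dividing yields the same α.) With (π/L)² = 1 and c = -10/11, the largest admissible constant is α = ((π/L)² + c)/((π/L)² + 1).
Simplifying, α = 1/22.


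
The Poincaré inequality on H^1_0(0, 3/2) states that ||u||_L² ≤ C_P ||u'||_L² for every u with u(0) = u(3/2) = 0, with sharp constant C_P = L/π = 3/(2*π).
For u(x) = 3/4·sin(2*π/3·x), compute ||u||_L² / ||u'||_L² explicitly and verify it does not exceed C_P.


||u||_L² / ||u'||_L² = 3/(2*π) = C_P.

u(x) = 3/4·sin(2*π/3·x), so u'(x) = π*cos(2*π*x/3)/2.
Writing u(x) = A·sin(kπx/L) with A = 3/4 and k = 1, use ∫_0^L sin²(kπx/L) dx = L/2 and ∫_0^L cos²(kπx/L) dx = L/2.
u² = 9/16·sin²(2*π/3·x) and (u')² = π^2/4·cos²(2*π/3·x), and each of sin², cos² integrates to L/2 = 3/4 over (0, 3/2).
∫_0^3/2 u² dx = 27/64, so ||u||_L² = 3*sqrt(3)/8.
∫_0^3/2 (u')² dx = 3*π^2/16, so ||u'||_L² = sqrt(3)*π/4.
Ratio ||u||_L² / ||u'||_L² = 3/(2*π).
Sharp Poincaré constant on H^1_0(0, 3/2) is C_P = L/π = 3/(2*π), achieved by sin(2*π/3·x).
This is the k = 1 eigenfunction (up to amplitude), so the ratio equals the sharp Poincaré constant exactly.


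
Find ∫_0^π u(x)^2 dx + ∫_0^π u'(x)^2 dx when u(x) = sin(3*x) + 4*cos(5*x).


||u||_{H^1(0,π)}^2 = 213*π

u'(x) = -20*sin(5*x) + 3*cos(3*x).
Expand u² and (u')² and integrate term by term on (0, π), using: for integers n ≥ 1, ∫_0^π sin²(nx) dx = ∫_0^π cos²(nx) dx = π/2; for n ≠ n', ∫_0^π sin(nx)sin(n'x) dx = ∫_0^π cos(nx)cos(n'x) dx = 0; and by product-to-sum, ∫_0^π sin(nx)cos(n'x) dx = ½∫_0^π [sin((n+n')x) + sin((n−n')x)] dx, which is 0 when n+n' is even and 2n/(n²−n'²) when n+n' is odd (it need not vanish on (0, π)).
  u² squared terms: (4)²·∫cos(5x)² dx = 16·π/2 = 8*π;  (1)²·∫sin(3x)² dx = 1·π/2 = π/2.
  u² cross terms: 2·(4)·(1)·∫cos(5x)·sin(3x) dx = 8·(0) = 0.
  So ∫_0^π u² dx = 8*π + π/2 + 0 = 17*π/2.
  (u')² squared terms: (-20)²·∫sin(5x)² dx = 400·π/2 = 200*π;  (3)²·∫cos(3x)² dx = 9·π/2 = 9*π/2.
  (u')² cross terms: 2·(-20)·(3)·∫sin(5x)·cos(3x) dx = -120·(0) = 0.
  So ∫_0^π (u')² dx = 200*π + 9*π/2 + 0 = 409*π/2.
||u||_{H^1}^2 = (17*π/2) + (409*π/2) = 213*π.


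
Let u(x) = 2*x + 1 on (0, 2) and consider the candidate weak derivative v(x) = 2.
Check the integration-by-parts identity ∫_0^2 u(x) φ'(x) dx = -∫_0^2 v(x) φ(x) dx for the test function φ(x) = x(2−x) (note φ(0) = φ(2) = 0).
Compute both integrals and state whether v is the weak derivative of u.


LHS = -8/3, RHS = -8/3. Yes, v = u' weakly.

u(x) = 2*x + 1, classical derivative u'(x) = 2.
φ(x) = x(2−x), so φ'(x) = 2 - 2*x.
Note φ(0) = φ(2) = 0, so the boundary term u·φ vanishes.
LHS = ∫_0^2 u(x) φ'(x) dx = ∫_0^2 (-4*x^2 + 2*x + 2) dx. Term by term:
  ∫_0^2 -4*x^2 dx = -32/3;  ∫_0^2 2*x dx = 4;  ∫_0^2 2 dx = 4.
Sum: -32/3 + 4 + 4 = -8/3.
So LHS = -8/3.
∫_0^2 v(x) φ(x) dx = ∫_0^2 (-2*x^2 + 4*x) dx. Term by term:
  ∫_0^2 -2*x^2 dx = -16/3;  ∫_0^2 4*x dx = 8.
Sum: -16/3 + 8 = 8/3.
So RHS = -∫_0^2 v(x) φ(x) dx = -8/3.
LHS = RHS, so the identity holds for this test φ.
Moreover u is smooth here and v(x) = u'(x) = 2 pointwise, so the identity holds for every test function. Hence v is the weak derivative of u.


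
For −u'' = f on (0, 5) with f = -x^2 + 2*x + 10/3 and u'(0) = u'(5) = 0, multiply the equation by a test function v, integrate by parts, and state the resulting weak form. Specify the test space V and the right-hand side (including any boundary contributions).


V = H^1(0, 5) (no boundary constraint on v; u is determined up to an additive constant); weak form: ∫_0^5 u'v' dx = ∫_0^5 (-x^2 + 2*x + 10/3) v dx for all v ∈ V.

Multiply both sides by a test function v and integrate from 0 to 5:
  ∫_0^5 −u''(x) v(x) dx = ∫_0^5 f(x) v(x) dx.
Integrate the LHS by parts once:
  ∫_0^5 −u'' v dx = −[u'(x) v(x)]_0^5 + ∫_0^5 u'(x) v'(x) dx.
Thus ∫_0^5 u'(x) v'(x) dx = ∫_0^5 f(x) v(x) dx + [u'(x) v(x)]_0^5.
Choose V so that boundary terms are either known or forced to vanish.
u has homogeneous Neumann: u'(0) = u'(5) = 0. So [u' v]_0^5 = 0·v(5) − 0·v(0) = 0 for any v; take V = H^1(0, 5).
Weak formulation: find u (satisfying any essential BC) such that ∫_0^5 u'(x) v'(x) dx = ∫_0^5 f v dx for all v ∈ V (homogeneous Neumann, so boundary terms vanish).
Substituting f(x) = -x^2 + 2*x + 10/3, the right-hand side is ∫_0^5 (-x^2 + 2*x + 10/3) v dx.
Compatibility check (pure Neumann): taking v ≡ 1 ∈ V gives 0 = ∫_0^5 f dx + (0) − (0), i.e. ∫_0^5 f dx must equal u'(0) − u'(5) = 0. Indeed ∫_0^5 (-x^2 + 2*x + 10/3) dx = 0, so the data are compatible. The solution is then unique only up to an additive constant (fix it e.g. by requiring ∫_0^5 u dx = 0).


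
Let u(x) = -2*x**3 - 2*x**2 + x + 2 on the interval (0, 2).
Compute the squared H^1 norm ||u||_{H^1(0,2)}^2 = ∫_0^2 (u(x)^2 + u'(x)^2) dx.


||u||_{H^1}^2 = 55322/105

The H^1 norm (squared) on an interval (0, L) is
  ||u||_{H^1}^2 = ∫_0^L u(x)^2 dx + ∫_0^L u'(x)^2 dx.
Compute u'(x) = -6*x**2 - 4*x + 1.
Then u(x)^2 = 4*x**6 + 8*x**5 - 12*x**3 - 7*x**2 + 4*x + 4 and u'(x)^2 = 36*x**4 + 48*x**3 + 4*x**2 - 8*x + 1.
Integrate each monomial from 0 to 2 using ∫_0^2 c·x^n dx = c·2^(n+1)/(n+1):
  ∫_0^2 u(x)^2 dx = ∫_0^2 (4*x^6 + 8*x^5 - 12*x^3 - 7*x^2 + 4*x + 4) dx. Term by term:
    ∫_0^2 4*x^6 dx = 512/7;  ∫_0^2 8*x^5 dx = 256/3;  ∫_0^2 -12*x^3 dx = -48;
    ∫_0^2 -7*x^2 dx = -56/3;  ∫_0^2 4*x dx = 8;  ∫_0^2 4 dx = 8.
  Sum: 512/7 + 256/3 − 48 − 56/3 + 8 + 8 = 2264/21.
  ∫_0^2 u'(x)^2 dx = ∫_0^2 (36*x^4 + 48*x^3 + 4*x^2 - 8*x + 1) dx. Term by term:
    ∫_0^2 36*x^4 dx = 1152/5;  ∫_0^2 48*x^3 dx = 192;  ∫_0^2 4*x^2 dx = 32/3;
    ∫_0^2 -8*x dx = -16;  ∫_0^2 1 dx = 2.
  Sum: 1152/5 + 192 + 32/3 − 16 + 2 = 6286/15.
Adding: ||u||_{H^1}^2 = 2264/21 + 6286/15 = 55322/105.


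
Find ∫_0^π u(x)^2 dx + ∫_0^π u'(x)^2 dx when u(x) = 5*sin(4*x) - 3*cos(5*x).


||u||_{H^1(0,π)}^2 = 2080/3 + 659*π/2

u'(x) = 15*sin(5*x) + 20*cos(4*x).
Expand u² and (u')² and integrate term by term on (0, π), using: for integers n ≥ 1, ∫_0^π sin²(nx) dx = ∫_0^π cos²(nx) dx = π/2; for n ≠ n', ∫_0^π sin(nx)sin(n'x) dx = ∫_0^π cos(nx)cos(n'x) dx = 0; and by product-to-sum, ∫_0^π sin(nx)cos(n'x) dx = ½∫_0^π [sin((n+n')x) + sin((n−n')x)] dx, which is 0 when n+n' is even and 2n/(n²−n'²) when n+n' is odd (it need not vanish on (0, π)).
  u² squared terms: (-3)²·∫cos(5x)² dx = 9·π/2 = 9*π/2;  (5)²·∫sin(4x)² dx = 25·π/2 = 25*π/2.
  u² cross terms: 2·(-3)·(5)·∫cos(5x)·sin(4x) dx = -30·(-8/9) = 80/3.
  So ∫_0^π u² dx = 9*π/2 + 25*π/2 + 80/3 = 80/3 + 17*π.
  (u')² squared terms: (15)²·∫sin(5x)² dx = 225·π/2 = 225*π/2;  (20)²·∫cos(4x)² dx = 400·π/2 = 200*π.
  (u')² cross terms: 2·(15)·(20)·∫sin(5x)·cos(4x) dx = 600·(10/9) = 2000/3.
  So ∫_0^π (u')² dx = 225*π/2 + 200*π + 2000/3 = 2000/3 + 625*π/2.
||u||_{H^1}^2 = (80/3 + 17*π) + (2000/3 + 625*π/2) = 2080/3 + 659*π/2.


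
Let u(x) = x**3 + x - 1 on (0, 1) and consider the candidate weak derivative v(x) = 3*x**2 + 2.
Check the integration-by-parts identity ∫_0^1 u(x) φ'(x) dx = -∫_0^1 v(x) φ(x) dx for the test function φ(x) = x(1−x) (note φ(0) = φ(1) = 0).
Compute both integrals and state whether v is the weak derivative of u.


LHS = -19/60, RHS = -29/60. No, v is not the weak derivative of u.

u(x) = x**3 + x - 1, classical derivative u'(x) = 3*x**2 + 1.
φ(x) = x(1−x), so φ'(x) = 1 - 2*x.
Note φ(0) = φ(1) = 0, so the boundary term u·φ vanishes.
LHS = ∫_0^1 u(x) φ'(x) dx = ∫_0^1 (-2*x^4 + x^3 - 2*x^2 + 3*x - 1) dx. Term by term:
  ∫_0^1 -2*x^4 dx = -2/5;  ∫_0^1 x^3 dx = 1/4;  ∫_0^1 -2*x^2 dx = -2/3;
  ∫_0^1 3*x dx = 3/2;  ∫_0^1 -1 dx = -1.
Sum: -2/5 + 1/4 − 2/3 + 3/2 − 1 = -19/60.
So LHS = -19/60.
∫_0^1 v(x) φ(x) dx = ∫_0^1 (-3*x^4 + 3*x^3 - 2*x^2 + 2*x) dx. Term by term:
  ∫_0^1 -3*x^4 dx = -3/5;  ∫_0^1 3*x^3 dx = 3/4;  ∫_0^1 -2*x^2 dx = -2/3;
  ∫_0^1 2*x dx = 1.
Sum: -3/5 + 3/4 − 2/3 + 1 = 29/60.
So RHS = -∫_0^1 v(x) φ(x) dx = -29/60.
LHS − RHS = 1/6 ≠ 0, so the identity fails.
(For a valid weak derivative the identity must hold for EVERY test function, in particular this one. The failure shows v is NOT the weak derivative of u.)
Correct weak derivative would be u'(x) = 3*x**2 + 1.


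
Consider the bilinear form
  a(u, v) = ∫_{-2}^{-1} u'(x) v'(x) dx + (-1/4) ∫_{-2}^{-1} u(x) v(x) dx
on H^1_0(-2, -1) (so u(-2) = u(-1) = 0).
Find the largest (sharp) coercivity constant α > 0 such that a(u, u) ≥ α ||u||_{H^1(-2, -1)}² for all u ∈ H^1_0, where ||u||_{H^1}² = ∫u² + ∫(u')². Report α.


α = (-1/4 + π^2)/(1 + π^2)

Coercivity of a(·,·) on H^1_0(-2, -1) means a(u, u) ≥ α ||u||_{H^1}² for every u ∈ H^1_0.
The interval has length L = 1, and Poincaré/coercivity depend only on L. Here a(u, u) = ∫(u')² + (-1/4)·∫u².
Here c = -1/4 < 0 with |c| < (π/L)² = π^2, so coercivity still holds. The condition a(u,u) ≥ α||u||_{H^1}² reads (1−α)∫(u')² ≥ (α−c)∫u². Any admissible α is ≤ 1 (rapidly oscillating u have ∫u²/∫(u')² → 0), and α = 1 would force 0 ≥ (1−c)∫u², impossible since c < 1; so 1−α > 0. By the sharp Poincaré inequality on H^1_0 of an interval of length L, ∫(u')² ≥ (π/L)²∫u² with equality for the first sine mode sin(π(x−x₀)/L) (x₀ the left endpoint), so the inequality holds for all u iff (1−α)(π/L)² ≥ α − c, i.e. α ≤ ((π/L)² + c)/((π/L)² + 1) = (1 + c(L/π)²)/(1 + (L/π)²). (Direct route, valid since c ≤ 0: Poincaré gives c∫u² ≥ c(L/π)²∫(u')², so a(u,u) ≥ (1 + c(L/π)²)∫(u')², while ||u||_{H^1}² ≤ (1 + (L/π)²)∫(u')²; dividing yields the same α.) With (π/L)² = π^2 and c = -1/4, the largest admissible constant is α = ((π/L)² + c)/((π/L)² + 1).
Simplifying, α = (-1/4 + π^2)/(1 + π^2).


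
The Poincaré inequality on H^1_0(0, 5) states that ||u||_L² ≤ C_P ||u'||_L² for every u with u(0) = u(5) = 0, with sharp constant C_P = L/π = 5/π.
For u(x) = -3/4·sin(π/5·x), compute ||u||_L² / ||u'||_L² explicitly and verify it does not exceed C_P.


||u||_L² / ||u'||_L² = 5/π = C_P.

u(x) = -3/4·sin(π/5·x), so u'(x) = -3*π*cos(π*x/5)/20.
Writing u(x) = A·sin(kπx/L) with A = -3/4 and k = 1, use ∫_0^L sin²(kπx/L) dx = L/2 and ∫_0^L cos²(kπx/L) dx = L/2.
u² = 9/16·sin²(π/5·x) and (u')² = 9*π^2/400·cos²(π/5·x), and each of sin², cos² integrates to L/2 = 5/2 over (0, 5).
∫_0^5 u² dx = 45/32, so ||u||_L² = 3*sqrt(10)/8.
∫_0^5 (u')² dx = 9*π^2/160, so ||u'||_L² = 3*sqrt(10)*π/40.
Ratio ||u||_L² / ||u'||_L² = 5/π.
Sharp Poincaré constant on H^1_0(0, 5) is C_P = L/π = 5/π, achieved by sin(π/5·x).
This is the k = 1 eigenfunction (up to amplitude), so the ratio equals the sharp Poincaré constant exactly.


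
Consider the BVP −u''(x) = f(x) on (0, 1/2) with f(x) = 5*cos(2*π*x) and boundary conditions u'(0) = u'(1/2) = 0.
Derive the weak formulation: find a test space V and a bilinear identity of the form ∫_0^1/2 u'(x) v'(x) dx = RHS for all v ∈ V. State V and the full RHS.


V = H^1(0, 1/2) (no boundary constraint on v; u is determined up to an additive constant); weak form: ∫_0^1/2 u'v' dx = ∫_0^1/2 (5*cos(2*π*x)) v dx for all v ∈ V.

Multiply both sides by a test function v and integrate from 0 to 1/2:
  ∫_0^1/2 −u''(x) v(x) dx = ∫_0^1/2 f(x) v(x) dx.
Integrate the LHS by parts once:
  ∫_0^1/2 −u'' v dx = −[u'(x) v(x)]_0^1/2 + ∫_0^1/2 u'(x) v'(x) dx.
Thus ∫_0^1/2 u'(x) v'(x) dx = ∫_0^1/2 f(x) v(x) dx + [u'(x) v(x)]_0^1/2.
Choose V so that boundary terms are either known or forced to vanish.
u has homogeneous Neumann: u'(0) = u'(1/2) = 0. So [u' v]_0^1/2 = 0·v(1/2) − 0·v(0) = 0 for any v; take V = H^1(0, 1/2).
Weak formulation: find u (satisfying any essential BC) such that ∫_0^1/2 u'(x) v'(x) dx = ∫_0^1/2 f v dx for all v ∈ V (homogeneous Neumann, so boundary terms vanish).
Substituting f(x) = 5*cos(2*π*x), the right-hand side is ∫_0^1/2 (5*cos(2*π*x)) v dx.
Compatibility check (pure Neumann): taking v ≡ 1 ∈ V gives 0 = ∫_0^1/2 f dx + (0) − (0), i.e. ∫_0^1/2 f dx must equal u'(0) − u'(1/2) = 0. Indeed ∫_0^1/2 (5*cos(2*π*x)) dx = 0, so the data are compatible. The solution is then unique only up to an additive constant (fix it e.g. by requiring ∫_0^1/2 u dx = 0).


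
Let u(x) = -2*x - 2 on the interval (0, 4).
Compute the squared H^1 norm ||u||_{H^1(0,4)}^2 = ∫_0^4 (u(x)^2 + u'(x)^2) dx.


||u||_{H^1}^2 = 544/3

The H^1 norm (squared) on an interval (0, L) is
  ||u||_{H^1}^2 = ∫_0^L u(x)^2 dx + ∫_0^L u'(x)^2 dx.
Compute u'(x) = -2.
Then u(x)^2 = 4*x**2 + 8*x + 4 and u'(x)^2 = 4.
Integrate each monomial from 0 to 4 using ∫_0^4 c·x^n dx = c·4^(n+1)/(n+1):
  ∫_0^4 u(x)^2 dx = ∫_0^4 (4*x^2 + 8*x + 4) dx. Term by term:
    ∫_0^4 4*x^2 dx = 256/3;  ∫_0^4 8*x dx = 64;  ∫_0^4 4 dx = 16.
  Sum: 256/3 + 64 + 16 = 496/3.
  ∫_0^4 u'(x)^2 dx = ∫_0^4 (4) dx. Term by term:
    ∫_0^4 4 dx = 16.
Adding: ||u||_{H^1}^2 = 496/3 + 16 = 544/3.


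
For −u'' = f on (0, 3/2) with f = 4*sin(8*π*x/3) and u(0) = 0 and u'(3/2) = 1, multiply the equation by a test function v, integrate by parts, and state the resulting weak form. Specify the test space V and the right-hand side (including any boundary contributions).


V = {v ∈ H^1(0, 3/2) : v(0) = 0} (test functions vanish at x = 0 where u is specified); weak form: ∫_0^3/2 u'v' dx = ∫_0^3/2 (4*sin(8*π*x/3)) v dx + v(3/2) for all v ∈ V.

Multiply both sides by a test function v and integrate from 0 to 3/2:
  ∫_0^3/2 −u''(x) v(x) dx = ∫_0^3/2 f(x) v(x) dx.
Integrate the LHS by parts once:
  ∫_0^3/2 −u'' v dx = −[u'(x) v(x)]_0^3/2 + ∫_0^3/2 u'(x) v'(x) dx.
Thus ∫_0^3/2 u'(x) v'(x) dx = ∫_0^3/2 f(x) v(x) dx + [u'(x) v(x)]_0^3/2.
Choose V so that boundary terms are either known or forced to vanish.
Mixed BC: u(0) = 0 (Dirichlet) and u'(3/2) = 1 (Neumann). Define V = {v ∈ H^1(0, 3/2) : v(0) = 0}. Then [u' v]_0^3/2 = u'(3/2)·v(3/2) − u'(0)·0 = v(3/2).
Weak formulation: find u (satisfying any essential BC) such that ∫_0^3/2 u'(x) v'(x) dx = ∫_0^3/2 f v dx + v(3/2) for all v ∈ V (Dirichlet at 0 absorbed into V; Neumann datum at x = 3/2 contributes the boundary term).
Substituting f(x) = 4*sin(8*π*x/3), the right-hand side is ∫_0^3/2 (4*sin(8*π*x/3)) v dx + v(3/2).


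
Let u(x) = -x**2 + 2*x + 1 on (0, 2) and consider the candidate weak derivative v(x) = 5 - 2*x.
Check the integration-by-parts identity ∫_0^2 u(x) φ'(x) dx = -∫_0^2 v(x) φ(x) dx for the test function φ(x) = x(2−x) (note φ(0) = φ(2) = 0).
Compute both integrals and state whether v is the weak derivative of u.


LHS = 0, RHS = -4. No, v is not the weak derivative of u.

u(x) = -x**2 + 2*x + 1, classical derivative u'(x) = 2 - 2*x.
φ(x) = x(2−x), so φ'(x) = 2 - 2*x.
Note φ(0) = φ(2) = 0, so the boundary term u·φ vanishes.
LHS = ∫_0^2 u(x) φ'(x) dx = ∫_0^2 (2*x^3 - 6*x^2 + 2*x + 2) dx. Term by term:
  ∫_0^2 2*x^3 dx = 8;  ∫_0^2 -6*x^2 dx = -16;  ∫_0^2 2*x dx = 4;
  ∫_0^2 2 dx = 4.
Sum: 8 − 16 + 4 + 4 = 0.
So LHS = 0.
∫_0^2 v(x) φ(x) dx = ∫_0^2 (2*x^3 - 9*x^2 + 10*x) dx. Term by term:
  ∫_0^2 2*x^3 dx = 8;  ∫_0^2 -9*x^2 dx = -24;  ∫_0^2 10*x dx = 20.
Sum: 8 − 24 + 20 = 4.
So RHS = -∫_0^2 v(x) φ(x) dx = -4.
LHS − RHS = 4 ≠ 0, so the identity fails.
(For a valid weak derivative the identity must hold for EVERY test function, in particular this one. The failure shows v is NOT the weak derivative of u.)
Correct weak derivative would be u'(x) = 2 - 2*x.


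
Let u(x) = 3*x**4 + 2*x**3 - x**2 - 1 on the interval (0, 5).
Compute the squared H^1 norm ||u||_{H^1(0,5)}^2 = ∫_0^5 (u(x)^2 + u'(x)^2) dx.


||u||_{H^1}^2 = 187896335/42

The H^1 norm (squared) on an interval (0, L) is
  ||u||_{H^1}^2 = ∫_0^L u(x)^2 dx + ∫_0^L u'(x)^2 dx.
Compute u'(x) = 12*x**3 + 6*x**2 - 2*x.
Then u(x)^2 = 9*x**8 + 12*x**7 - 2*x**6 - 4*x**5 - 5*x**4 - 4*x**3 + 2*x**2 + 1 and u'(x)^2 = 144*x**6 + 144*x**5 - 12*x**4 - 24*x**3 + 4*x**2.
Integrate each monomial from 0 to 5 using ∫_0^5 c·x^n dx = c·5^(n+1)/(n+1):
  ∫_0^5 u(x)^2 dx = ∫_0^5 (9*x^8 + 12*x^7 - 2*x^6 - 4*x^5 - 5*x^4 - 4*x^3 + 2*x^2 + 1) dx. Term by term:
    ∫_0^5 9*x^8 dx = 1953125;  ∫_0^5 12*x^7 dx = 1171875/2;  ∫_0^5 -2*x^6 dx = -156250/7;
    ∫_0^5 -4*x^5 dx = -31250/3;  ∫_0^5 -5*x^4 dx = -3125;  ∫_0^5 -4*x^3 dx = -625;
    ∫_0^5 2*x^2 dx = 250/3;  ∫_0^5 1 dx = 5.
  Sum: 1953125 + 1171875/2 − 156250/7 − 31250/3 − 3125 − 625 + 250/3 + 5 = 105111835/42.
  ∫_0^5 u'(x)^2 dx = ∫_0^5 (144*x^6 + 144*x^5 - 12*x^4 - 24*x^3 + 4*x^2) dx. Term by term:
    ∫_0^5 144*x^6 dx = 11250000/7;  ∫_0^5 144*x^5 dx = 375000;  ∫_0^5 -12*x^4 dx = -7500;
    ∫_0^5 -24*x^3 dx = -3750;  ∫_0^5 4*x^2 dx = 500/3.
  Sum: 11250000/7 + 375000 − 7500 − 3750 + 500/3 = 41392250/21.
Adding: ||u||_{H^1}^2 = 105111835/42 + 41392250/21 = 187896335/42.


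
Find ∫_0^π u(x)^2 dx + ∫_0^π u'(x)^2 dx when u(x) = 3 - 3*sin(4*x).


||u||_{H^1(0,π)}^2 = 171*π/2

u'(x) = -12*cos(4*x).
Expand u² and (u')² and integrate term by term on (0, π), using: for integers n ≥ 1, ∫_0^π sin²(nx) dx = ∫_0^π cos²(nx) dx = π/2; for n ≠ n', ∫_0^π sin(nx)sin(n'x) dx = ∫_0^π cos(nx)cos(n'x) dx = 0; and by product-to-sum, ∫_0^π sin(nx)cos(n'x) dx = ½∫_0^π [sin((n+n')x) + sin((n−n')x)] dx, which is 0 when n+n' is even and 2n/(n²−n'²) when n+n' is odd (it need not vanish on (0, π)). For the constant mode: ∫_0^π 1 dx = π, ∫_0^π cos(nx) dx = 0, ∫_0^π sin(nx) dx = (1−(−1)^n)/n.
  u² squared terms: (3)²·∫1 dx = 9·π = 9*π;  (-3)²·∫sin(4x)² dx = 9·π/2 = 9*π/2.
  u² cross terms: 2·(3)·(-3)·∫1·sin(4x) dx = -18·(0) = 0.
  So ∫_0^π u² dx = 9*π + 9*π/2 + 0 = 27*π/2.
  (u')² squared terms: (-12)²·∫cos(4x)² dx = 144·π/2 = 72*π.
  So ∫_0^π (u')² dx = 72*π.
||u||_{H^1}^2 = (27*π/2) + (72*π) = 171*π/2.


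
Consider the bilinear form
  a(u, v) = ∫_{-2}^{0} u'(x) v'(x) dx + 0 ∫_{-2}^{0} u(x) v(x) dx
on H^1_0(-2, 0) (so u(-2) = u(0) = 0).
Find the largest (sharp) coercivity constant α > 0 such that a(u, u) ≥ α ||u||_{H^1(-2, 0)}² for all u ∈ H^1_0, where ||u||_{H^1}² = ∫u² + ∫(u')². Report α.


α = π^2/(4 + π^2)

Coercivity of a(·,·) on H^1_0(-2, 0) means a(u, u) ≥ α ||u||_{H^1}² for every u ∈ H^1_0.
The interval has length L = 2, and Poincaré/coercivity depend only on L. Here a(u, u) = ∫(u')² + (0)·∫u².
Here c = 0, so a(u,u) = ∫(u')² alone. The condition a(u,u) ≥ α||u||_{H^1}² reads (1−α)∫(u')² ≥ (α−c)∫u². Any admissible α is ≤ 1 (rapidly oscillating u have ∫u²/∫(u')² → 0), and α = 1 would force 0 ≥ (1−c)∫u², impossible since c < 1; so 1−α > 0. By the sharp Poincaré inequality on H^1_0 of an interval of length L, ∫(u')² ≥ (π/L)²∫u² with equality for the first sine mode sin(π(x−x₀)/L) (x₀ the left endpoint), so the inequality holds for all u iff (1−α)(π/L)² ≥ α − c, i.e. α ≤ ((π/L)² + c)/((π/L)² + 1) = (1 + c(L/π)²)/(1 + (L/π)²). (Direct route, valid since c ≤ 0: Poincaré gives c∫u² ≥ c(L/π)²∫(u')², so a(u,u) ≥ (1 + c(L/π)²)∫(u')², while ||u||_{H^1}² ≤ (1 + (L/π)²)∫(u')²; dividing yields the same α.) With (π/L)² = π^2/4 and c = 0, the largest admissible constant is α = ((π/L)² + c)/((π/L)² + 1).
Simplifying, α = π^2/(4 + π^2).


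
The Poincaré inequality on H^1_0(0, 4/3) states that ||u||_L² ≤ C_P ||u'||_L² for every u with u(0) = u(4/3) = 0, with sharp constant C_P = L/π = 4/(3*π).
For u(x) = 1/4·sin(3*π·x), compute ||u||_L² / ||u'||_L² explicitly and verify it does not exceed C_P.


||u||_L² / ||u'||_L² = 1/(3*π) < C_P = 4/(3*π).

u(x) = 1/4·sin(3*π·x), so u'(x) = 3*π*cos(3*π*x)/4.
Writing u(x) = A·sin(kπx/L) with A = 1/4 and k = 4, use ∫_0^L sin²(kπx/L) dx = L/2 and ∫_0^L cos²(kπx/L) dx = L/2.
u² = 1/16·sin²(3*π·x) and (u')² = 9*π^2/16·cos²(3*π·x), and each of sin², cos² integrates to L/2 = 2/3 over (0, 4/3).
∫_0^4/3 u² dx = 1/24, so ||u||_L² = sqrt(6)/12.
∫_0^4/3 (u')² dx = 3*π^2/8, so ||u'||_L² = sqrt(6)*π/4.
Ratio ||u||_L² / ||u'||_L² = 1/(3*π).
Sharp Poincaré constant on H^1_0(0, 4/3) is C_P = L/π = 4/(3*π), achieved by sin(3*π/4·x).
This is the k = 4 harmonic; the ratio L/(kπ) is strictly less than C_P = L/π, consistent with the sharp inequality ||u||_L² ≤ C_P ||u'||_L².


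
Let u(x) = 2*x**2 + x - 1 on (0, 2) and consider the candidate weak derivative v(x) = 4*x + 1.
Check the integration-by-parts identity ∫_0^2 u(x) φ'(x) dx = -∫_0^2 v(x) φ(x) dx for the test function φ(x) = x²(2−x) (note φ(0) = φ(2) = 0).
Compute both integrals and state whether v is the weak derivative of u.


LHS = -116/15, RHS = -116/15. Yes, v = u' weakly.

u(x) = 2*x**2 + x - 1, classical derivative u'(x) = 4*x + 1.
φ(x) = x²(2−x), so φ'(x) = x*(4 - 3*x).
Note φ(0) = φ(2) = 0, so the boundary term u·φ vanishes.
LHS = ∫_0^2 u(x) φ'(x) dx = ∫_0^2 (-6*x^4 + 5*x^3 + 7*x^2 - 4*x) dx. Term by term:
  ∫_0^2 -6*x^4 dx = -192/5;  ∫_0^2 5*x^3 dx = 20;  ∫_0^2 7*x^2 dx = 56/3;
  ∫_0^2 -4*x dx = -8.
Sum: -192/5 + 20 + 56/3 − 8 = -116/15.
So LHS = -116/15.
∫_0^2 v(x) φ(x) dx = ∫_0^2 (-4*x^4 + 7*x^3 + 2*x^2) dx. Term by term:
  ∫_0^2 -4*x^4 dx = -128/5;  ∫_0^2 7*x^3 dx = 28;  ∫_0^2 2*x^2 dx = 16/3.
Sum: -128/5 + 28 + 16/3 = 116/15.
So RHS = -∫_0^2 v(x) φ(x) dx = -116/15.
LHS = RHS, so the identity holds for this test φ.
Moreover u is smooth here and v(x) = u'(x) = 4*x + 1 pointwise, so the identity holds for every test function. Hence v is the weak derivative of u.


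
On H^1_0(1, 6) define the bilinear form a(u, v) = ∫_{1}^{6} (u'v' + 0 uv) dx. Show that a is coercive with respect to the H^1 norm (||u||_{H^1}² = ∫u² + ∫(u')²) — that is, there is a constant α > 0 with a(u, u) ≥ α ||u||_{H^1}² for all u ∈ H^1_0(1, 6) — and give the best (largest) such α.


α = π^2/(π^2 + 25)

Coercivity of a(·,·) on H^1_0(1, 6) means a(u, u) ≥ α ||u||_{H^1}² for every u ∈ H^1_0.
The interval has length L = 5, and Poincaré/coercivity depend only on L. Here a(u, u) = ∫(u')² + (0)·∫u².
Here c = 0, so a(u,u) = ∫(u')² alone. The condition a(u,u) ≥ α||u||_{H^1}² reads (1−α)∫(u')² ≥ (α−c)∫u². Any admissible α is ≤ 1 (rapidly oscillating u have ∫u²/∫(u')² → 0), and α = 1 would force 0 ≥ (1−c)∫u², impossible since c < 1; so 1−α > 0. By the sharp Poincaré inequality on H^1_0 of an interval of length L, ∫(u')² ≥ (π/L)²∫u² with equality for the first sine mode sin(π(x−x₀)/L) (x₀ the left endpoint), so the inequality holds for all u iff (1−α)(π/L)² ≥ α − c, i.e. α ≤ ((π/L)² + c)/((π/L)² + 1) = (1 + c(L/π)²)/(1 + (L/π)²). (Direct route, valid since c ≤ 0: Poincaré gives c∫u² ≥ c(L/π)²∫(u')², so a(u,u) ≥ (1 + c(L/π)²)∫(u')², while ||u||_{H^1}² ≤ (1 + (L/π)²)∫(u')²; dividing yields the same α.) With (π/L)² = π^2/25 and c = 0, the largest admissible constant is α = ((π/L)² + c)/((π/L)² + 1).
Simplifying, α = π^2/(π^2 + 25).


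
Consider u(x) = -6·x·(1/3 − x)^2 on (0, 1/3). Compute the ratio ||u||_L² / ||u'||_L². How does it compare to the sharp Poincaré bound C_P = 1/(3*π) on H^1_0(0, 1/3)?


||u||_L² / ||u'||_L² = sqrt(14)/42 < C_P = 1/(3*π).

u(x) = -6·x·(1/3 − x)^2, so u'(x) = 2*(1 - 9*x)*(x - 1/3).
u(x) = -6·x·(1/3 − x)^2 vanishes at x = 0 and x = 1/3, so u ∈ H^1_0(0, 1/3). Differentiate via the product rule and integrate the resulting polynomials term by term.
  ∫_0^1/3 u² dx = ∫_0^1/3 (36*x^6 - 48*x^5 + 24*x^4 - 16*x^3/3 + 4*x^2/9) dx. Term by term:
    ∫_0^1/3 36*x^6 dx = 4/1701;  ∫_0^1/3 -48*x^5 dx = -8/729;  ∫_0^1/3 24*x^4 dx = 8/405;
    ∫_0^1/3 -16*x^3/3 dx = -4/243;  ∫_0^1/3 4*x^2/9 dx = 4/729.
  Sum: 4/1701 − 8/729 + 8/405 − 4/243 + 4/729 = 4/25515.
  ∫_0^1/3 (u')² dx = ∫_0^1/3 (324*x^4 - 288*x^3 + 88*x^2 - 32*x/3 + 4/9) dx. Term by term:
    ∫_0^1/3 324*x^4 dx = 4/15;  ∫_0^1/3 -288*x^3 dx = -8/9;  ∫_0^1/3 88*x^2 dx = 88/81;
    ∫_0^1/3 -32*x/3 dx = -16/27;  ∫_0^1/3 4/9 dx = 4/27.
  Sum: 4/15 − 8/9 + 88/81 − 16/27 + 4/27 = 8/405.
∫_0^1/3 u² dx = 4/25515, so ||u||_L² = 2*sqrt(35)/945.
∫_0^1/3 (u')² dx = 8/405, so ||u'||_L² = 2*sqrt(10)/45.
Ratio ||u||_L² / ||u'||_L² = sqrt(14)/42.
Sharp Poincaré constant on H^1_0(0, 1/3) is C_P = L/π = 1/(3*π), achieved by sin(3*π·x).
A polynomial bump cannot attain the sharp Poincaré constant (only the first sine eigenfunction does), so the ratio is strictly less than C_P, consistent with ||u||_L² ≤ C_P ||u'||_L².


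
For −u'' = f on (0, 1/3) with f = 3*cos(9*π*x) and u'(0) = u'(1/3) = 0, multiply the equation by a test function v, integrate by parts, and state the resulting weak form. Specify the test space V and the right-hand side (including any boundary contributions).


V = H^1(0, 1/3) (no boundary constraint on v; u is determined up to an additive constant); weak form: ∫_0^1/3 u'v' dx = ∫_0^1/3 (3*cos(9*π*x)) v dx for all v ∈ V.

Multiply both sides by a test function v and integrate from 0 to 1/3:
  ∫_0^1/3 −u''(x) v(x) dx = ∫_0^1/3 f(x) v(x) dx.
Integrate the LHS by parts once:
  ∫_0^1/3 −u'' v dx = −[u'(x) v(x)]_0^1/3 + ∫_0^1/3 u'(x) v'(x) dx.
Thus ∫_0^1/3 u'(x) v'(x) dx = ∫_0^1/3 f(x) v(x) dx + [u'(x) v(x)]_0^1/3.
Choose V so that boundary terms are either known or forced to vanish.
u has homogeneous Neumann: u'(0) = u'(1/3) = 0. So [u' v]_0^1/3 = 0·v(1/3) − 0·v(0) = 0 for any v; take V = H^1(0, 1/3).
Weak formulation: find u (satisfying any essential BC) such that ∫_0^1/3 u'(x) v'(x) dx = ∫_0^1/3 f v dx for all v ∈ V (homogeneous Neumann, so boundary terms vanish).
Substituting f(x) = 3*cos(9*π*x), the right-hand side is ∫_0^1/3 (3*cos(9*π*x)) v dx.
Compatibility check (pure Neumann): taking v ≡ 1 ∈ V gives 0 = ∫_0^1/3 f dx + (0) − (0), i.e. ∫_0^1/3 f dx must equal u'(0) − u'(1/3) = 0. Indeed ∫_0^1/3 (3*cos(9*π*x)) dx = 0, so the data are compatible. The solution is then unique only up to an additive constant (fix it e.g. by requiring ∫_0^1/3 u dx = 0).


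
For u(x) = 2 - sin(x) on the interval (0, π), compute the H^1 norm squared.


||u||_{H^1(0,π)}^2 = -8 + 5*π

u'(x) = -cos(x).
Expand u² and (u')² and integrate term by term on (0, π), using: for integers n ≥ 1, ∫_0^π sin²(nx) dx = ∫_0^π cos²(nx) dx = π/2; for n ≠ n', ∫_0^π sin(nx)sin(n'x) dx = ∫_0^π cos(nx)cos(n'x) dx = 0; and by product-to-sum, ∫_0^π sin(nx)cos(n'x) dx = ½∫_0^π [sin((n+n')x) + sin((n−n')x)] dx, which is 0 when n+n' is even and 2n/(n²−n'²) when n+n' is odd (it need not vanish on (0, π)). For the constant mode: ∫_0^π 1 dx = π, ∫_0^π cos(nx) dx = 0, ∫_0^π sin(nx) dx = (1−(−1)^n)/n.
  u² squared terms: (2)²·∫1 dx = 4·π = 4*π;  (-1)²·∫sin(x)² dx = 1·π/2 = π/2.
  u² cross terms: 2·(2)·(-1)·∫1·sin(x) dx = -4·(2) = -8.
  So ∫_0^π u² dx = 4*π + π/2 − 8 = -8 + 9*π/2.
  (u')² squared terms: (-1)²·∫cos(x)² dx = 1·π/2 = π/2.
  So ∫_0^π (u')² dx = π/2.
||u||_{H^1}^2 = (-8 + 9*π/2) + (π/2) = -8 + 5*π.


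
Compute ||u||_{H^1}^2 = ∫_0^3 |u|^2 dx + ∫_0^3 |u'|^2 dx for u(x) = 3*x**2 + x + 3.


||u||_{H^1}^2 = 11649/10

The H^1 norm (squared) on an interval (0, L) is
  ||u||_{H^1}^2 = ∫_0^L u(x)^2 dx + ∫_0^L u'(x)^2 dx.
Compute u'(x) = 6*x + 1.
Then u(x)^2 = 9*x**4 + 6*x**3 + 19*x**2 + 6*x + 9 and u'(x)^2 = 36*x**2 + 12*x + 1.
Integrate each monomial from 0 to 3 using ∫_0^3 c·x^n dx = c·3^(n+1)/(n+1):
  ∫_0^3 u(x)^2 dx = ∫_0^3 (9*x^4 + 6*x^3 + 19*x^2 + 6*x + 9) dx. Term by term:
    ∫_0^3 9*x^4 dx = 2187/5;  ∫_0^3 6*x^3 dx = 243/2;  ∫_0^3 19*x^2 dx = 171;
    ∫_0^3 6*x dx = 27;  ∫_0^3 9 dx = 27.
  Sum: 2187/5 + 243/2 + 171 + 27 + 27 = 7839/10.
  ∫_0^3 u'(x)^2 dx = ∫_0^3 (36*x^2 + 12*x + 1) dx. Term by term:
    ∫_0^3 36*x^2 dx = 324;  ∫_0^3 12*x dx = 54;  ∫_0^3 1 dx = 3.
  Sum: 324 + 54 + 3 = 381.
Adding: ||u||_{H^1}^2 = 7839/10 + 381 = 11649/10.


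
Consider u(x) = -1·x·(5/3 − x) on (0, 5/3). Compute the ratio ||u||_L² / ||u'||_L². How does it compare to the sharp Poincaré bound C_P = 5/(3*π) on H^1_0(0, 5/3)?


||u||_L² / ||u'||_L² = sqrt(10)/6 < C_P = 5/(3*π).

u(x) = -1·x·(5/3 − x), so u'(x) = 2*x - 5/3.
u(x) = -1·x·(5/3 − x) vanishes at x = 0 and x = 5/3, so u ∈ H^1_0(0, 5/3). Differentiate via the product rule and integrate the resulting polynomials term by term.
  ∫_0^5/3 u² dx = ∫_0^5/3 (x^4 - 10*x^3/3 + 25*x^2/9) dx. Term by term:
    ∫_0^5/3 x^4 dx = 625/243;  ∫_0^5/3 -10*x^3/3 dx = -3125/486;  ∫_0^5/3 25*x^2/9 dx = 3125/729.
  Sum: 625/243 − 3125/486 + 3125/729 = 625/1458.
  ∫_0^5/3 (u')² dx = ∫_0^5/3 (4*x^2 - 20*x/3 + 25/9) dx. Term by term:
    ∫_0^5/3 4*x^2 dx = 500/81;  ∫_0^5/3 -20*x/3 dx = -250/27;  ∫_0^5/3 25/9 dx = 125/27.
  Sum: 500/81 − 250/27 + 125/27 = 125/81.
∫_0^5/3 u² dx = 625/1458, so ||u||_L² = 25*sqrt(2)/54.
∫_0^5/3 (u')² dx = 125/81, so ||u'||_L² = 5*sqrt(5)/9.
Ratio ||u||_L² / ||u'||_L² = sqrt(10)/6.
Sharp Poincaré constant on H^1_0(0, 5/3) is C_P = L/π = 5/(3*π), achieved by sin(3*π/5·x).
A polynomial bump cannot attain the sharp Poincaré constant (only the first sine eigenfunction does), so the ratio is strictly less than C_P, consistent with ||u||_L² ≤ C_P ||u'||_L².


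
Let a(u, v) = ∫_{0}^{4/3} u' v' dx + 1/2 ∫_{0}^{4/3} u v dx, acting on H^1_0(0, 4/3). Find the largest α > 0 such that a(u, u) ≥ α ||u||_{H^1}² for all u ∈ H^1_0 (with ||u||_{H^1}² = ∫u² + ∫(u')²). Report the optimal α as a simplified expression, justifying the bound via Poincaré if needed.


α = (8 + 9*π^2)/(16 + 9*π^2)

Coercivity of a(·,·) on H^1_0(0, 4/3) means a(u, u) ≥ α ||u||_{H^1}² for every u ∈ H^1_0.
The interval has length L = 4/3, and Poincaré/coercivity depend only on L. Here a(u, u) = ∫(u')² + (1/2)·∫u².
Here 0 < c = 1/2 < 1. The condition a(u,u) ≥ α||u||_{H^1}² reads (1−α)∫(u')² ≥ (α−c)∫u². Any admissible α is ≤ 1 (rapidly oscillating u have ∫u²/∫(u')² → 0), and α = 1 would force 0 ≥ (1−c)∫u², impossible since c < 1; so 1−α > 0. By the sharp Poincaré inequality on H^1_0 of an interval of length L, ∫(u')² ≥ (π/L)²∫u² with equality for the first sine mode sin(π(x−x₀)/L) (x₀ the left endpoint), so the inequality holds for all u iff (1−α)(π/L)² ≥ α − c, i.e. α ≤ ((π/L)² + c)/((π/L)² + 1) = (1 + c(L/π)²)/(1 + (L/π)²). With (π/L)² = 9*π^2/16 and c = 1/2, the largest admissible constant is α = ((π/L)² + c)/((π/L)² + 1).
Simplifying, α = (8 + 9*π^2)/(16 + 9*π^2).


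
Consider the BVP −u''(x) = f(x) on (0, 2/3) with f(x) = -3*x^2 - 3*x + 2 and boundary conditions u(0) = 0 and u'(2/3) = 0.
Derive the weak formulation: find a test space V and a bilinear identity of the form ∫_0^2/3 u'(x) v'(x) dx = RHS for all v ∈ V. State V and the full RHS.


V = {v ∈ H^1(0, 2/3) : v(0) = 0} (test functions vanish at x = 0 where u is specified); weak form: ∫_0^2/3 u'v' dx = ∫_0^2/3 (-3*x^2 - 3*x + 2) v dx for all v ∈ V.

Multiply both sides by a test function v and integrate from 0 to 2/3:
  ∫_0^2/3 −u''(x) v(x) dx = ∫_0^2/3 f(x) v(x) dx.
Integrate the LHS by parts once:
  ∫_0^2/3 −u'' v dx = −[u'(x) v(x)]_0^2/3 + ∫_0^2/3 u'(x) v'(x) dx.
Thus ∫_0^2/3 u'(x) v'(x) dx = ∫_0^2/3 f(x) v(x) dx + [u'(x) v(x)]_0^2/3.
Choose V so that boundary terms are either known or forced to vanish.
Mixed BC: u(0) = 0 (Dirichlet) and u'(2/3) = 0 (Neumann). Define V = {v ∈ H^1(0, 2/3) : v(0) = 0}. Then [u' v]_0^2/3 = u'(2/3)·v(2/3) − u'(0)·0 = 0.
Weak formulation: find u (satisfying any essential BC) such that ∫_0^2/3 u'(x) v'(x) dx = ∫_0^2/3 f v dx for all v ∈ V (Dirichlet at 0 absorbed into V; the Neumann datum at x = 2/3 is zero, so no boundary term remains).
Substituting f(x) = -3*x^2 - 3*x + 2, the right-hand side is ∫_0^2/3 (-3*x^2 - 3*x + 2) v dx.


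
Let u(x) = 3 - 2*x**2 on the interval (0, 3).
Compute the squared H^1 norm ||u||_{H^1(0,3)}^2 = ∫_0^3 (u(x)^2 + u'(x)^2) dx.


||u||_{H^1}^2 = 1287/5

The H^1 norm (squared) on an interval (0, L) is
  ||u||_{H^1}^2 = ∫_0^L u(x)^2 dx + ∫_0^L u'(x)^2 dx.
Compute u'(x) = -4*x.
Then u(x)^2 = 4*x**4 - 12*x**2 + 9 and u'(x)^2 = 16*x**2.
Integrate each monomial from 0 to 3 using ∫_0^3 c·x^n dx = c·3^(n+1)/(n+1):
  ∫_0^3 u(x)^2 dx = ∫_0^3 (4*x^4 - 12*x^2 + 9) dx. Term by term:
    ∫_0^3 4*x^4 dx = 972/5;  ∫_0^3 -12*x^2 dx = -108;  ∫_0^3 9 dx = 27.
  Sum: 972/5 − 108 + 27 = 567/5.
  ∫_0^3 u'(x)^2 dx = ∫_0^3 (16*x^2) dx. Term by term:
    ∫_0^3 16*x^2 dx = 144.
Adding: ||u||_{H^1}^2 = 567/5 + 144 = 1287/5.


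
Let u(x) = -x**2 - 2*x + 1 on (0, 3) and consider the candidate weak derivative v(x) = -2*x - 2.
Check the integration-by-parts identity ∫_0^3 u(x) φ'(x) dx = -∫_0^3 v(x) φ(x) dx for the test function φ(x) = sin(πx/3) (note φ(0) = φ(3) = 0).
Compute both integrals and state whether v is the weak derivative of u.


LHS = 30/π, RHS = 30/π. Yes, v = u' weakly.

u(x) = -x**2 - 2*x + 1, classical derivative u'(x) = -2*x - 2.
φ(x) = sin(πx/3), so φ'(x) = π*cos(π*x/3)/3.
Note φ(0) = φ(3) = 0, so the boundary term u·φ vanishes.
LHS = ∫_0^3 u(x) φ'(x) dx = ∫_0^3 (-π*x^2*cos(π*x/3)/3 - 2*π*x*cos(π*x/3)/3 + π*cos(π*x/3)/3) dx. Term by term:
  ∫_0^3 π*cos(π*x/3)/3 dx = 0;  ∫_0^3 -2*π*x*cos(π*x/3)/3 dx = 12/π;  ∫_0^3 -π*x^2*cos(π*x/3)/3 dx = 18/π.
Sum: 0 + 12/π + 18/π = 30/π.
So LHS = 30/π.
∫_0^3 v(x) φ(x) dx = ∫_0^3 (-2*x*sin(π*x/3) - 2*sin(π*x/3)) dx. Term by term:
  ∫_0^3 -2*sin(π*x/3) dx = -12/π;  ∫_0^3 -2*x*sin(π*x/3) dx = -18/π.
Sum: -12/π − 18/π = -30/π.
So RHS = -∫_0^3 v(x) φ(x) dx = 30/π.
LHS = RHS, so the identity holds for this test φ.
Moreover u is smooth here and v(x) = u'(x) = -2*x - 2 pointwise, so the identity holds for every test function. Hence v is the weak derivative of u.


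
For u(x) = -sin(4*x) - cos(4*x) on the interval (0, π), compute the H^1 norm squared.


||u||_{H^1(0,π)}^2 = 17*π

u'(x) = 4*sin(4*x) - 4*cos(4*x).
Expand u² and (u')² and integrate term by term on (0, π), using: for integers n ≥ 1, ∫_0^π sin²(nx) dx = ∫_0^π cos²(nx) dx = π/2; for n ≠ n', ∫_0^π sin(nx)sin(n'x) dx = ∫_0^π cos(nx)cos(n'x) dx = 0; and by product-to-sum, ∫_0^π sin(nx)cos(n'x) dx = ½∫_0^π [sin((n+n')x) + sin((n−n')x)] dx, which is 0 when n+n' is even and 2n/(n²−n'²) when n+n' is odd (it need not vanish on (0, π)).
  u² squared terms: (-1)²·∫cos(4x)² dx = 1·π/2 = π/2;  (-1)²·∫sin(4x)² dx = 1·π/2 = π/2.
  u² cross terms: 2·(-1)·(-1)·∫cos(4x)·sin(4x) dx = 2·(0) = 0.
  So ∫_0^π u² dx = π/2 + π/2 + 0 = π.
  (u')² squared terms: (-4)²·∫cos(4x)² dx = 16·π/2 = 8*π;  (4)²·∫sin(4x)² dx = 16·π/2 = 8*π.
  (u')² cross terms: 2·(-4)·(4)·∫cos(4x)·sin(4x) dx = -32·(0) = 0.
  So ∫_0^π (u')² dx = 8*π + 8*π + 0 = 16*π.
||u||_{H^1}^2 = (π) + (16*π) = 17*π.


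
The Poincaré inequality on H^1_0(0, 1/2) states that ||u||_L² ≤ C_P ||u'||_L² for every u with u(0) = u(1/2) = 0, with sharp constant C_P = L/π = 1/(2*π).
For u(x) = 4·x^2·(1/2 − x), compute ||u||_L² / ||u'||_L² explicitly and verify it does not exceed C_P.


||u||_L² / ||u'||_L² = sqrt(14)/28 < C_P = 1/(2*π).

u(x) = 4·x^2·(1/2 − x), so u'(x) = 4*x*(1 - 3*x).
u(x) = 4·x^2·(1/2 − x) vanishes at x = 0 and x = 1/2, so u ∈ H^1_0(0, 1/2). Differentiate via the product rule and integrate the resulting polynomials term by term.
  ∫_0^1/2 u² dx = ∫_0^1/2 (16*x^6 - 16*x^5 + 4*x^4) dx. Term by term:
    ∫_0^1/2 16*x^6 dx = 1/56;  ∫_0^1/2 -16*x^5 dx = -1/24;  ∫_0^1/2 4*x^4 dx = 1/40.
  Sum: 1/56 − 1/24 + 1/40 = 1/840.
  ∫_0^1/2 (u')² dx = ∫_0^1/2 (144*x^4 - 96*x^3 + 16*x^2) dx. Term by term:
    ∫_0^1/2 144*x^4 dx = 9/10;  ∫_0^1/2 -96*x^3 dx = -3/2;  ∫_0^1/2 16*x^2 dx = 2/3.
  Sum: 9/10 − 3/2 + 2/3 = 1/15.
∫_0^1/2 u² dx = 1/840, so ||u||_L² = sqrt(210)/420.
∫_0^1/2 (u')² dx = 1/15, so ||u'||_L² = sqrt(15)/15.
Ratio ||u||_L² / ||u'||_L² = sqrt(14)/28.
Sharp Poincaré constant on H^1_0(0, 1/2) is C_P = L/π = 1/(2*π), achieved by sin(2*π·x).
A polynomial bump cannot attain the sharp Poincaré constant (only the first sine eigenfunction does), so the ratio is strictly less than C_P, consistent with ||u||_L² ≤ C_P ||u'||_L².


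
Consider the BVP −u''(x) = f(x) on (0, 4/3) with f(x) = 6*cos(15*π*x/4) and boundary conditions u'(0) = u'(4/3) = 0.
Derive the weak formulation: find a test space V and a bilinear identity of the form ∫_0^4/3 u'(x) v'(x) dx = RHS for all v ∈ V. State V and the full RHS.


V = H^1(0, 4/3) (no boundary constraint on v; u is determined up to an additive constant); weak form: ∫_0^4/3 u'v' dx = ∫_0^4/3 (6*cos(15*π*x/4)) v dx for all v ∈ V.

Multiply both sides by a test function v and integrate from 0 to 4/3:
  ∫_0^4/3 −u''(x) v(x) dx = ∫_0^4/3 f(x) v(x) dx.
Integrate the LHS by parts once:
  ∫_0^4/3 −u'' v dx = −[u'(x) v(x)]_0^4/3 + ∫_0^4/3 u'(x) v'(x) dx.
Thus ∫_0^4/3 u'(x) v'(x) dx = ∫_0^4/3 f(x) v(x) dx + [u'(x) v(x)]_0^4/3.
Choose V so that boundary terms are either known or forced to vanish.
u has homogeneous Neumann: u'(0) = u'(4/3) = 0. So [u' v]_0^4/3 = 0·v(4/3) − 0·v(0) = 0 for any v; take V = H^1(0, 4/3).
Weak formulation: find u (satisfying any essential BC) such that ∫_0^4/3 u'(x) v'(x) dx = ∫_0^4/3 f v dx for all v ∈ V (homogeneous Neumann, so boundary terms vanish).
Substituting f(x) = 6*cos(15*π*x/4), the right-hand side is ∫_0^4/3 (6*cos(15*π*x/4)) v dx.
Compatibility check (pure Neumann): taking v ≡ 1 ∈ V gives 0 = ∫_0^4/3 f dx + (0) − (0), i.e. ∫_0^4/3 f dx must equal u'(0) − u'(4/3) = 0. Indeed ∫_0^4/3 (6*cos(15*π*x/4)) dx = 0, so the data are compatible. The solution is then unique only up to an additive constant (fix it e.g. by requiring ∫_0^4/3 u dx = 0).


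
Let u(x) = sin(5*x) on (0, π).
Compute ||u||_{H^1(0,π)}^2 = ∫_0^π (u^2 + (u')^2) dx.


||u||_{H^1(0,π)}^2 = 13*π

u'(x) = 5*cos(5*x).
Expand u² and (u')² and integrate term by term on (0, π), using: for integers n ≥ 1, ∫_0^π sin²(nx) dx = ∫_0^π cos²(nx) dx = π/2; for n ≠ n', ∫_0^π sin(nx)sin(n'x) dx = ∫_0^π cos(nx)cos(n'x) dx = 0; and by product-to-sum, ∫_0^π sin(nx)cos(n'x) dx = ½∫_0^π [sin((n+n')x) + sin((n−n')x)] dx, which is 0 when n+n' is even and 2n/(n²−n'²) when n+n' is odd (it need not vanish on (0, π)).
  u² squared terms: (1)²·∫sin(5x)² dx = 1·π/2 = π/2.
  So ∫_0^π u² dx = π/2.
  (u')² squared terms: (5)²·∫cos(5x)² dx = 25·π/2 = 25*π/2.
  So ∫_0^π (u')² dx = 25*π/2.
||u||_{H^1}^2 = (π/2) + (25*π/2) = 13*π.
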